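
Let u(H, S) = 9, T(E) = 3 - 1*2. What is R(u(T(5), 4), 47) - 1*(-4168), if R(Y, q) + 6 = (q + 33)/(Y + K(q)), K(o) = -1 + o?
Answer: 45798/11 ≈ 4163.5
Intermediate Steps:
T(E) = 1 (T(E) = 3 - 2 = 1)
R(Y, q) = -6 + (33 + q)/(-1 + Y + q) (R(Y, q) = -6 + (q + 33)/(Y + (-1 + q)) = -6 + (33 + q)/(-1 + Y + q))
R(u(T(5), 4), 47) - 1*(-4168) = (39 - 6*9 - 5*47)/(-1 + 9 + 47) - 1*(-4168) = (39 - 54 - 235)/55 + 4168 = (1/55)*(-250) + 4168 = -50/11 + 4168 = 45798/11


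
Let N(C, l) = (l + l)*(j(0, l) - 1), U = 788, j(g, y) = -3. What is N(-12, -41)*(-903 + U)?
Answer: -37720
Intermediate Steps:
N(C, l) = -8*l (N(C, l) = (l + l)*(-3 - 1) = (2*l)*(-4) = -8*l)
N(-12, -41)*(-903 + U) = (-8*(-41))*(-903 + 788) = 328*(-115) = -37720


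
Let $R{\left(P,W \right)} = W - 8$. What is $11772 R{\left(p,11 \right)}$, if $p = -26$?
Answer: $35316$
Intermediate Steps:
$R{\left(P,W \right)} = -8 + W$ ($R{\left(P,W \right)} = W - 8 = -8 + W$)
$11772 R{\left(p,11 \right)} = 11772 \left(-8 + 11\right) = 11772 \cdot 3 = 35316$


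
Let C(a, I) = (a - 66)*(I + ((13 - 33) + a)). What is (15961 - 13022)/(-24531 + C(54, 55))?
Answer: -2939/25599 ≈ -0.11481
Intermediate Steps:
C(a, I) = (-66 + a)*(-20 + I + a) (C(a, I) = (-66 + a)*(I + (-20 + a)) = (-66 + a)*(-20 + I + a))
(15961 - 13022)/(-24531 + C(54, 55)) = (15961 - 13022)/(-24531 + (1320 + 54² - 86*54 - 66*55 + 55*54)) = 2939/(-24531 + (1320 + 2916 - 4644 - 3630 + 2970)) = 2939/(-24531 - 1068) = 2939/(-25599) = 2939*(-1/25599) = -2939/25599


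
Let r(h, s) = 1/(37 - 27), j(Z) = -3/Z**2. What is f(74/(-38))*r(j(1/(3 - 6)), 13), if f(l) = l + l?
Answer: -37/95 ≈ -0.38947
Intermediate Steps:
j(Z) = -3/Z**2
r(h, s) = 1/10
f(l) = 2*l
f(74/(-38))*r(j(1/(3 - 6)), 13) = (2*(74/(-38)))*(1/10) = (2*(74*(-1/38)))*(1/10) = (2*(-37/19))*(1/10) = -74/19*1/10 = -37/95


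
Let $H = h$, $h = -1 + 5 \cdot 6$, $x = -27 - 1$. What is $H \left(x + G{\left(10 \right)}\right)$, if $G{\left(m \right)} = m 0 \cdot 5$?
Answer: $-812$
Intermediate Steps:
$G{\left(m \right)} = 0$ ($G{\left(m \right)} = 0 \cdot 5 = 0$)
$x = -28$ ($x = -27 - 1 = -28$)
$h = 29$ ($h = -1 + 30 = 29$)
$H = 29$
$H \left(x + G{\left(10 \right)}\right) = 29 \left(-28 + 0\right) = 29 \left(-28\right) = -812$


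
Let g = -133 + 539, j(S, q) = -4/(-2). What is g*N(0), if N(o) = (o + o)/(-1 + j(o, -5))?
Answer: 0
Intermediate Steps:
j(S, q) = 2 (j(S, q) = -4*(-½) = 2)
N(o) = 2*o (N(o) = (o + o)/(-1 + 2) = (2*o)/1 = (2*o)*1 = 2*o)
g = 406
g*N(0) = 406*(2*0) = 406*0 = 0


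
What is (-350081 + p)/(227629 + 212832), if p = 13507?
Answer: -48082/62923 ≈ -0.76414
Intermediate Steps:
(-350081 + p)/(227629 + 212832) = (-350081 + 13507)/(227629 + 212832) = -336574/440461 = -336574*1/440461 = -48082/62923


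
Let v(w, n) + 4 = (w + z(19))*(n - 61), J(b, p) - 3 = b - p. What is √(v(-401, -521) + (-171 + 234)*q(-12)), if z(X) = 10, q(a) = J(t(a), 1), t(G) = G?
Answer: 4*√14183 ≈ 476.37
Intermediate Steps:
J(b, p) = 3 + b - p (J(b, p) = 3 + (b - p) = 3 + b - p)
q(a) = 2 + a (q(a) = 3 + a - 1*1 = 3 + a - 1 = 2 + a)
v(w, n) = -4 + (-61 + n)*(10 + w) (v(w, n) = -4 + (w + 10)*(n - 61) = -4 + (10 + w)*(-61 + n) = -4 + (-61 + n)*(10 + w))
√(v(-401, -521) + (-171 + 234)*q(-12)) = √((-614 - 61*(-401) + 10*(-521) - 521*(-401)) + (-171 + 234)*(2 - 12)) = √((-614 + 24461 - 5210 + 208921) + 63*(-10)) = √(227558 - 630) = √226928 = 4*√14183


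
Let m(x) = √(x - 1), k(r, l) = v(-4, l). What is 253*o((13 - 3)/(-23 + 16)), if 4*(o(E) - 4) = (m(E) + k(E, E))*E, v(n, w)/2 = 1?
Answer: 5819/7 - 1265*I*√119/98 ≈ 831.29 - 140.81*I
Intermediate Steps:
v(n, w) = 2 (v(n, w) = 2*1 = 2)
k(r, l) = 2
m(x) = √(-1 + x)
o(E) = 4 + E*(2 + √(-1 + E))/4 (o(E) = 4 + ((√(-1 + E) + 2)*E)/4 = 4 + ((2 + √(-1 + E))*E)/4 = 4 + (E*(2 + √(-1 + E)))/4 = 4 + E*(2 + √(-1 + E))/4)
253*o((13 - 3)/(-23 + 16)) = 253*(4 + ((13 - 3)/(-23 + 16))/2 + ((13 - 3)/(-23 + 16))*√(-1 + (13 - 3)/(-23 + 16))/4) = 253*(4 + (10/(-7))/2 + (10/(-7))*√(-1 + 10/(-7))/4) = 253*(4 + (10*(-⅐))/2 + (10*(-⅐))*√(-1 + 10*(-⅐))/4) = 253*(4 + (½)*(-10/7) + (¼)*(-10/7)*√(-1 - 10/7)) = 253*(4 - 5/7 + (¼)*(-10/7)*√(-17/7)) = 253*(4 - 5/7 + (¼)*(-10/7)*(I*√119/7)) = 253*(4 - 5/7 - 5*I*√119/98) = 253*(23/7 - 5*I*√119/98) = 5819/7 - 1265*I*√119/98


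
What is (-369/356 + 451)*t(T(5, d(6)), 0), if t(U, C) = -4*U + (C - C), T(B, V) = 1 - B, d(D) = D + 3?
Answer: 640748/89 ≈ 7199.4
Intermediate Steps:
d(D) = 3 + D
t(U, C) = -4*U (t(U, C) = -4*U + 0 = -4*U)
(-369/356 + 451)*t(T(5, d(6)), 0) = (-369/356 + 451)*(-4*(1 - 1*5)) = (-369*1/356 + 451)*(-4*(1 - 5)) = (-369/356 + 451)*(-4*(-4)) = (160187/356)*16 = 640748/89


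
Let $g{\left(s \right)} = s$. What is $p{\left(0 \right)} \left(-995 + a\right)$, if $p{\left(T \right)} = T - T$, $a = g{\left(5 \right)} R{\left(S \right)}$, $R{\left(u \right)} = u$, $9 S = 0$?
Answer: $0$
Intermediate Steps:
$S = 0$ ($S = \frac{1}{9} \cdot 0 = 0$)
$a = 0$ ($a = 5 \cdot 0 = 0$)
$p{\left(T \right)} = 0$
$p{\left(0 \right)} \left(-995 + a\right) = 0 \left(-995 + 0\right) = 0 \left(-995\right) = 0$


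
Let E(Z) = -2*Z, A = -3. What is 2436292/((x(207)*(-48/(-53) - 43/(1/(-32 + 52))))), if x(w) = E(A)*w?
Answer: -32280869/14137686 ≈ -2.2833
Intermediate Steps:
x(w) = 6*w (x(w) = (-2*(-3))*w = 6*w)
2436292/((x(207)*(-48/(-53) - 43/(1/(-32 + 52))))) = 2436292/(((6*207)*(-48/(-53) - 43/(1/(-32 + 52))))) = 2436292/((1242*(-48*(-1/53) - 43/(1/20)))) = 2436292/((1242*(48/53 - 43/1/20))) = 2436292/((1242*(48/53 - 43*20))) = 2436292/((1242*(48/53 - 860))) = 2436292/((1242*(-45532/53))) = 2436292/(-56550744/53) = 2436292*(-53/56550744) = -32280869/14137686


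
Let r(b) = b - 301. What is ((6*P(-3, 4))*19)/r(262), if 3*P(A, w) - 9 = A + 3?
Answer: -114/13 ≈ -8.7692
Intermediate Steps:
P(A, w) = 4 + A/3 (P(A, w) = 3 + (A + 3)/3 = 3 + (3 + A)/3 = 3 + (1 + A/3) = 4 + A/3)
r(b) = -301 + b
((6*P(-3, 4))*19)/r(262) = ((6*(4 + (⅓)*(-3)))*19)/(-301 + 262) = ((6*(4 - 1))*19)/(-39) = ((6*3)*19)*(-1/39) = (18*19)*(-1/39) = 342*(-1/39) = -114/13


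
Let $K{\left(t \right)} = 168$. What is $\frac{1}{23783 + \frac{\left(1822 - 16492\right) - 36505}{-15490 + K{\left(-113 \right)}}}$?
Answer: $\frac{15322}{364454301} \approx 4.2041 \cdot 10^{-5}$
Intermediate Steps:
$\frac{1}{23783 + \frac{\left(1822 - 16492\right) - 36505}{-15490 + K{\left(-113 \right)}}} = \frac{1}{23783 + \frac{\left(1822 - 16492\right) - 36505}{-15490 + 168}} = \frac{1}{23783 + \frac{\left(1822 - 16492\right) - 36505}{-15322}} = \frac{1}{23783 + \left(-14670 - 36505\right) \left(- \frac{1}{15322}\right)} = \frac{1}{23783 - - \frac{51175}{15322}} = \frac{1}{23783 + \frac{51175}{15322}} = \frac{1}{\frac{364454301}{15322}} = \frac{15322}{364454301}$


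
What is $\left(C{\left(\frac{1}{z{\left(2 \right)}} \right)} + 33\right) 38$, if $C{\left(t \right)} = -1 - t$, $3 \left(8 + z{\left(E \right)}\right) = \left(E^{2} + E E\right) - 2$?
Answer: $\frac{3667}{3} \approx 1222.3$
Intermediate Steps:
$z{\left(E \right)} = - \frac{26}{3} + \frac{2 E^{2}}{3}$ ($z{\left(E \right)} = -8 + \frac{\left(E^{2} + E E\right) - 2}{3} = -8 + \frac{\left(E^{2} + E^{2}\right) - 2}{3} = -8 + \frac{2 E^{2} - 2}{3} = -8 + \frac{-2 + 2 E^{2}}{3} = -8 + \left(- \frac{2}{3} + \frac{2 E^{2}}{3}\right) = - \frac{26}{3} + \frac{2 E^{2}}{3}$)
$\left(C{\left(\frac{1}{z{\left(2 \right)}} \right)} + 33\right) 38 = \left(\left(-1 - \frac{1}{- \frac{26}{3} + \frac{2 \cdot 2^{2}}{3}}\right) + 33\right) 38 = \left(\left(-1 - \frac{1}{- \frac{26}{3} + \frac{2}{3} \cdot 4}\right) + 33\right) 38 = \left(\left(-1 - \frac{1}{- \frac{26}{3} + \frac{8}{3}}\right) + 33\right) 38 = \left(\left(-1 - \frac{1}{-6}\right) + 33\right) 38 = \left(\left(-1 - - \frac{1}{6}\right) + 33\right) 38 = \left(\left(-1 + \frac{1}{6}\right) + 33\right) 38 = \left(- \frac{5}{6} + 33\right) 38 = \frac{193}{6} \cdot 38 = \frac{3667}{3}$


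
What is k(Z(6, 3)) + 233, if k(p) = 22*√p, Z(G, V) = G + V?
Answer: 299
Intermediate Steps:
k(Z(6, 3)) + 233 = 22*√(6 + 3) + 233 = 22*√9 + 233 = 22*3 + 233 = 66 + 233 = 299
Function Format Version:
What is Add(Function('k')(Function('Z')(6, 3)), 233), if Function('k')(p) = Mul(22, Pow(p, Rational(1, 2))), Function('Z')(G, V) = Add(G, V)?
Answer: 299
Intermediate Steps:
Add(Function('k')(Function('Z')(6, 3)), 233) = Add(Mul(22, Pow(Add(6, 3), Rational(1, 2))), 233) = Add(Mul(22, Pow(9, Rational(1, 2))), 233) = Add(Mul(22, 3), 233) = Add(66, 233) = 299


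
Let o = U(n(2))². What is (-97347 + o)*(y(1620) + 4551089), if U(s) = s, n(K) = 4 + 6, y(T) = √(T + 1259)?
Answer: -442579751983 - 97247*√2879 ≈ -4.4259e+11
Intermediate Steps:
y(T) = √(1259 + T)
n(K) = 10
o = 100 (o = 10² = 100)
(-97347 + o)*(y(1620) + 4551089) = (-97347 + 100)*(√(1259 + 1620) + 4551089) = -97247*(√2879 + 4551089) = -97247*(4551089 + √2879) = -442579751983 - 97247*√2879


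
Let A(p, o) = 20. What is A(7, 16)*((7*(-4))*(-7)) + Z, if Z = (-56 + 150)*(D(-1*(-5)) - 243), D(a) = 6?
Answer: -18358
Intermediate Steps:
Z = -22278 (Z = (-56 + 150)*(6 - 243) = 94*(-237) = -22278)
A(7, 16)*((7*(-4))*(-7)) + Z = 20*((7*(-4))*(-7)) - 22278 = 20*(-28*(-7)) - 22278 = 20*196 - 22278 = 3920 - 22278 = -18358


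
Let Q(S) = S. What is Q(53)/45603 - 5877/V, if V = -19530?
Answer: 29893769/98958510 ≈ 0.30208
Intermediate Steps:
Q(53)/45603 - 5877/V = 53/45603 - 5877/(-19530) = 53*(1/45603) - 5877*(-1/19530) = 53/45603 + 653/2170 = 29893769/98958510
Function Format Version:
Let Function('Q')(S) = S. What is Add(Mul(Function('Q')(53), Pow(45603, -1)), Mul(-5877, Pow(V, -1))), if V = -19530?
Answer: Rational(29893769, 98958510) ≈ 0.30208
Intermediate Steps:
Add(Mul(Function('Q')(53), Pow(45603, -1)), Mul(-5877, Pow(V, -1))) = Add(Mul(53, Pow(45603, -1)), Mul(-5877, Pow(-19530, -1))) = Add(Mul(53, Rational(1, 45603)), Mul(-5877, Rational(-1, 19530))) = Add(Rational(53, 45603), Rational(653, 2170)) = Rational(29893769, 98958510)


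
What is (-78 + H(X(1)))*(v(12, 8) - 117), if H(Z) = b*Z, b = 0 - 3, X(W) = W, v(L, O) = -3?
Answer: 9720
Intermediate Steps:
b = -3
H(Z) = -3*Z
(-78 + H(X(1)))*(v(12, 8) - 117) = (-78 - 3*1)*(-3 - 117) = (-78 - 3)*(-120) = -81*(-120) = 9720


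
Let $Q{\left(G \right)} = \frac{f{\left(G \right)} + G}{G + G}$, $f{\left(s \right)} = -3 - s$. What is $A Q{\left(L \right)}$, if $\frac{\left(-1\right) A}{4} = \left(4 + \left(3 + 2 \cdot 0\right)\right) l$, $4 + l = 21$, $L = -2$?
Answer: $-357$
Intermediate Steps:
$l = 17$ ($l = -4 + 21 = 17$)
$A = -476$ ($A = - 4 \left(4 + \left(3 + 2 \cdot 0\right)\right) 17 = - 4 \left(4 + \left(3 + 0\right)\right) 17 = - 4 \left(4 + 3\right) 17 = - 4 \cdot 7 \cdot 17 = \left(-4\right) 119 = -476$)
$Q{\left(G \right)} = - \frac{3}{2 G}$ ($Q{\left(G \right)} = \frac{\left(-3 - G\right) + G}{G + G} = - \frac{3}{2 G}$)
$A Q{\left(L \right)} = - 476 \left(- \frac{3}{2 \left(-2\right)}\right) = - 476 \left(\left(- \frac{3}{2}\right) \left(- \frac{1}{2}\right)\right) = \left(-476\right) \frac{3}{4} = -357$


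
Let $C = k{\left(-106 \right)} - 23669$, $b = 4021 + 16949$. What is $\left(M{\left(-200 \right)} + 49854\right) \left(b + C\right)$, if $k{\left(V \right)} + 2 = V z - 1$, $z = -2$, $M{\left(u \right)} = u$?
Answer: $-123638460$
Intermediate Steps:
$b = 20970$
$k{\left(V \right)} = -3 - 2 V$ ($k{\left(V \right)} = -2 + \left(V \left(-2\right) - 1\right) = -2 - \left(1 + 2 V\right) = -3 - 2 V$)
$C = -23460$ ($C = \left(-3 - -212\right) - 23669 = \left(-3 + 212\right) - 23669 = 209 - 23669 = -23460$)
$\left(M{\left(-200 \right)} + 49854\right) \left(b + C\right) = \left(-200 + 49854\right) \left(20970 - 23460\right) = 49654 \left(-2490\right) = -123638460$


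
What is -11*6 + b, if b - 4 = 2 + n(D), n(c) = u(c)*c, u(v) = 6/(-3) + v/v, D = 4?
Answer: -64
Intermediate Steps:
u(v) = -1 (u(v) = 6*(-⅓) + 1 = -2 + 1 = -1)
n(c) = -c
b = 2 (b = 4 + (2 - 1*4) = 4 + (2 - 4) = 4 - 2 = 2)
-11*6 + b = -11*6 + 2 = -66 + 2 = -64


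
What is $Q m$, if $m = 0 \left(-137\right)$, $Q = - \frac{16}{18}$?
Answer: $0$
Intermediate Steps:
$Q = - \frac{8}{9}$ ($Q = \left(-16\right) \frac{1}{18} = - \frac{8}{9} \approx -0.88889$)
$m = 0$
$Q m = \left(- \frac{8}{9}\right) 0 = 0$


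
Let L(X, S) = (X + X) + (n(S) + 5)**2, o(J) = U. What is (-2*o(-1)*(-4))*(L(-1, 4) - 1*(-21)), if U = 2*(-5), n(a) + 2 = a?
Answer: -5440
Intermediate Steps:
n(a) = -2 + a
U = -10
o(J) = -10
L(X, S) = (3 + S)**2 + 2*X (L(X, S) = (X + X) + ((-2 + S) + 5)**2 = 2*X + (3 + S)**2 = (3 + S)**2 + 2*X)
(-2*o(-1)*(-4))*(L(-1, 4) - 1*(-21)) = (-2*(-10)*(-4))*(((3 + 4)**2 + 2*(-1)) - 1*(-21)) = (20*(-4))*((7**2 - 2) + 21) = -80*((49 - 2) + 21) = -80*(47 + 21) = -80*68 = -5440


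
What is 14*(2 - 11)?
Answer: -126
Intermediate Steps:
14*(2 - 11) = 14*(-9) = -126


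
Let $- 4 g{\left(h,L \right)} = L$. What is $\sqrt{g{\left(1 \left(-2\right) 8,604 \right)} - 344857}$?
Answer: $4 i \sqrt{21563} \approx 587.37 i$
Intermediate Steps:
$g{\left(h,L \right)} = - \frac{L}{4}$
$\sqrt{g{\left(1 \left(-2\right) 8,604 \right)} - 344857} = \sqrt{\left(- \frac{1}{4}\right) 604 - 344857} = \sqrt{-151 - 344857} = \sqrt{-345008} = 4 i \sqrt{21563}$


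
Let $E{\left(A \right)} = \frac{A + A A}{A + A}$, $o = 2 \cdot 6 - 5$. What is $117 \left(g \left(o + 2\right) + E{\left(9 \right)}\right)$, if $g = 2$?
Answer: $2691$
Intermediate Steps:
$o = 7$ ($o = 12 - 5 = 7$)
$E{\left(A \right)} = \frac{A + A^{2}}{2 A}$
$117 \left(g \left(o + 2\right) + E{\left(9 \right)}\right) = 117 \left(2 \left(7 + 2\right) + \left(\frac{1}{2} + \frac{1}{2} \cdot 9\right)\right) = 117 \left(2 \cdot 9 + \left(\frac{1}{2} + \frac{9}{2}\right)\right) = 117 \left(18 + 5\right) = 117 \cdot 23 = 2691$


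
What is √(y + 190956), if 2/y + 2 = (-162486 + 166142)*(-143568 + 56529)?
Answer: √4834076095235145386351/159107293 ≈ 436.99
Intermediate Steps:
y = -1/159107293 (y = 2/(-2 + (-162486 + 166142)*(-143568 + 56529)) = 2/(-2 + 3656*(-87039)) = 2/(-2 - 318214584) = 2/(-318214586) = 2*(-1/318214586) = -1/159107293 ≈ -6.2851e-9)
√(y + 190956) = √(-1/159107293 + 190956) = √(30382492242107/159107293) = √4834076095235145386351/159107293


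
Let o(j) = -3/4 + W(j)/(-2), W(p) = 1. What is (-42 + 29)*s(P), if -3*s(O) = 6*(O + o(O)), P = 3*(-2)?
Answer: -377/2 ≈ -188.50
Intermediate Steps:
P = -6
o(j) = -5/4 (o(j) = -3/4 + 1/(-2) = -3*¼ + 1*(-½) = -¾ - ½ = -5/4)
s(O) = 5/2 - 2*O (s(O) = -2*(O - 5/4) = -2*(-5/4 + O) = -(-15/2 + 6*O)/3 = 5/2 - 2*O)
(-42 + 29)*s(P) = (-42 + 29)*(5/2 - 2*(-6)) = -13*(5/2 + 12) = -13*29/2 = -377/2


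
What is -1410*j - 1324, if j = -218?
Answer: 306056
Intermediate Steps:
-1410*j - 1324 = -1410*(-218) - 1324 = 307380 - 1324 = 306056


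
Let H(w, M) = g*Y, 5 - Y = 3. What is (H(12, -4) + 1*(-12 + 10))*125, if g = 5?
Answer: 1000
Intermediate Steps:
Y = 2 (Y = 5 - 1*3 = 5 - 3 = 2)
H(w, M) = 10 (H(w, M) = 5*2 = 10)
(H(12, -4) + 1*(-12 + 10))*125 = (10 + 1*(-12 + 10))*125 = (10 + 1*(-2))*125 = (10 - 2)*125 = 8*125 = 1000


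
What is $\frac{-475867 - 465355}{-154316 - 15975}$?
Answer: $\frac{941222}{170291} \approx 5.5271$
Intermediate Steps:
$\frac{-475867 - 465355}{-154316 - 15975} = - \frac{941222}{-154316 - 15975} = - \frac{941222}{-170291} = \left(-941222\right) \left(- \frac{1}{170291}\right) = \frac{941222}{170291}$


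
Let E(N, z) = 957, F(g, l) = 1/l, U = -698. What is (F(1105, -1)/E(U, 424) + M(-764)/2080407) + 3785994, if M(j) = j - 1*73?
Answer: 2512574284878530/663649833 ≈ 3.7860e+6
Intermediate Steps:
M(j) = -73 + j (M(j) = j - 73 = -73 + j)
(F(1105, -1)/E(U, 424) + M(-764)/2080407) + 3785994 = (1/(-1*957) + (-73 - 764)/2080407) + 3785994 = (-1*1/957 - 837*1/2080407) + 3785994 = (-1/957 - 279/693469) + 3785994 = -960472/663649833 + 3785994 = 2512574284878530/663649833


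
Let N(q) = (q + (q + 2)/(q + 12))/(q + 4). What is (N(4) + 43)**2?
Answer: 7767369/4096 ≈ 1896.3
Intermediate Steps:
N(q) = (q + (2 + q)/(12 + q))/(4 + q)
(N(4) + 43)**2 = ((2 + 4**2 + 13*4)/(48 + 4**2 + 16*4) + 43)**2 = ((2 + 16 + 52)/(48 + 16 + 64) + 43)**2 = (70/128 + 43)**2 = ((1/128)*70 + 43)**2 = (35/64 + 43)**2 = (2787/64)**2 = 7767369/4096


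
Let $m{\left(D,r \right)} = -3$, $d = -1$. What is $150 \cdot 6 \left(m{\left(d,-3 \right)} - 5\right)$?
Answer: $-7200$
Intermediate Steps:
$150 \cdot 6 \left(m{\left(d,-3 \right)} - 5\right) = 150 \cdot 6 \left(-3 - 5\right) = 150 \cdot 6 \left(-8\right) = 150 \left(-48\right) = -7200$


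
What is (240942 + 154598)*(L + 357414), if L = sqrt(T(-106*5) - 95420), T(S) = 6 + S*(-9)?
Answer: 141371533560 + 791080*I*sqrt(22661) ≈ 1.4137e+11 + 1.1909e+8*I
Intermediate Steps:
T(S) = 6 - 9*S
L = 2*I*sqrt(22661) (L = sqrt((6 - (-954)*5) - 95420) = sqrt((6 - 9*(-530)) - 95420) = sqrt((6 + 4770) - 95420) = sqrt(4776 - 95420) = sqrt(-90644) = 2*I*sqrt(22661) ≈ 301.07*I)
(240942 + 154598)*(L + 357414) = (240942 + 154598)*(2*I*sqrt(22661) + 357414) = 395540*(357414 + 2*I*sqrt(22661)) = 141371533560 + 791080*I*sqrt(22661)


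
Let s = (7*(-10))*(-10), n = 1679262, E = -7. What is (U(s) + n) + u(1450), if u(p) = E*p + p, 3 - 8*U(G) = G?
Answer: 13363799/8 ≈ 1.6705e+6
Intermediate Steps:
s = 700 (s = -70*(-10) = 700)
U(G) = 3/8 - G/8
u(p) = -6*p (u(p) = -7*p + p = -6*p)
(U(s) + n) + u(1450) = ((3/8 - ⅛*700) + 1679262) - 6*1450 = ((3/8 - 175/2) + 1679262) - 8700 = (-697/8 + 1679262) - 8700 = 13433399/8 - 8700 = 13363799/8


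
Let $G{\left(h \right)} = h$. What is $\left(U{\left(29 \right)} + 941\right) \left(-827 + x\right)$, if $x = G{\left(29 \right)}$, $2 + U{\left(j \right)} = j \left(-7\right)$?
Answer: $-587328$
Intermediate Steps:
$U{\left(j \right)} = -2 - 7 j$ ($U{\left(j \right)} = -2 + j \left(-7\right) = -2 - 7 j$)
$x = 29$
$\left(U{\left(29 \right)} + 941\right) \left(-827 + x\right) = \left(\left(-2 - 203\right) + 941\right) \left(-827 + 29\right) = \left(\left(-2 - 203\right) + 941\right) \left(-798\right) = \left(-205 + 941\right) \left(-798\right) = 736 \left(-798\right) = -587328$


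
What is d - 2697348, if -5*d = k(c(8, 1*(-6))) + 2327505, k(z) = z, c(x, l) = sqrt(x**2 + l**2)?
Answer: -3162851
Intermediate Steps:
c(x, l) = sqrt(l**2 + x**2)
d = -465503 (d = -(sqrt((1*(-6))**2 + 8**2) + 2327505)/5 = -(sqrt((-6)**2 + 64) + 2327505)/5 = -(sqrt(36 + 64) + 2327505)/5 = -(sqrt(100) + 2327505)/5 = -(10 + 2327505)/5 = -1/5*2327515 = -465503)
d - 2697348 = -465503 - 2697348 = -3162851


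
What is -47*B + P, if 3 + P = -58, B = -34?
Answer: 1537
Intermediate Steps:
P = -61 (P = -3 - 58 = -61)
-47*B + P = -47*(-34) - 61 = 1598 - 61 = 1537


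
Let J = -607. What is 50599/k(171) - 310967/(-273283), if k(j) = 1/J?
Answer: -8393502524852/273283 ≈ -3.0714e+7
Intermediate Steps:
k(j) = -1/607 (k(j) = 1/(-607) = -1/607)
50599/k(171) - 310967/(-273283) = 50599/(-1/607) - 310967/(-273283) = 50599*(-607) - 310967*(-1/273283) = -30713593 + 310967/273283 = -8393502524852/273283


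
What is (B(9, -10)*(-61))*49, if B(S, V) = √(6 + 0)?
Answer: -2989*√6 ≈ -7321.5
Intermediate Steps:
B(S, V) = √6
(B(9, -10)*(-61))*49 = (√6*(-61))*49 = -61*√6*49 = -2989*√6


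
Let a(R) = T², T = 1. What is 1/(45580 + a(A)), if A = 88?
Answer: 1/45581 ≈ 2.1939e-5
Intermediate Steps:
a(R) = 1 (a(R) = 1² = 1)
1/(45580 + a(A)) = 1/(45580 + 1) = 1/45581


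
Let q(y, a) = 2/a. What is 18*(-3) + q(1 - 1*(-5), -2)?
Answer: -55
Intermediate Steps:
18*(-3) + q(1 - 1*(-5), -2) = 18*(-3) + 2/(-2) = -54 + 2*(-½) = -54 - 1 = -55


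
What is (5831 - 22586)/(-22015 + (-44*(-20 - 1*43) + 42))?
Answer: 16755/19201 ≈ 0.87261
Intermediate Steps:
(5831 - 22586)/(-22015 + (-44*(-20 - 1*43) + 42)) = -16755/(-22015 + (-44*(-20 - 43) + 42)) = -16755/(-22015 + (-44*(-63) + 42)) = -16755/(-22015 + (2772 + 42)) = -16755/(-22015 + 2814) = -16755/(-19201) = -16755*(-1/19201) = 16755/19201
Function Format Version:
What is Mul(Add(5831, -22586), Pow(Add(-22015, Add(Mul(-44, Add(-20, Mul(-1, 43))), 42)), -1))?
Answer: Rational(16755, 19201) ≈ 0.87261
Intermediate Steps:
Mul(Add(5831, -22586), Pow(Add(-22015, Add(Mul(-44, Add(-20, Mul(-1, 43))), 42)), -1)) = Mul(-16755, Pow(Add(-22015, Add(Mul(-44, Add(-20, -43)), 42)), -1)) = Mul(-16755, Pow(Add(-22015, Add(Mul(-44, -63), 42)), -1)) = Mul(-16755, Pow(Add(-22015, Add(2772, 42)), -1)) = Mul(-16755, Pow(Add(-22015, 2814), -1)) = Mul(-16755, Pow(-19201, -1)) = Mul(-16755, Rational(-1, 19201)) = Rational(16755, 19201)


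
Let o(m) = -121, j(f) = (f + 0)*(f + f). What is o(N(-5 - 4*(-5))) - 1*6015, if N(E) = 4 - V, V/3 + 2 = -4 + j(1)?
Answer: -6136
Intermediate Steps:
j(f) = 2*f² (j(f) = f*(2*f) = 2*f²)
V = -12 (V = -6 + 3*(-4 + 2*1²) = -6 + 3*(-4 + 2*1) = -6 + 3*(-4 + 2) = -6 + 3*(-2) = -6 - 6 = -12)
N(E) = 16 (N(E) = 4 - 1*(-12) = 4 + 12 = 16)
o(N(-5 - 4*(-5))) - 1*6015 = -121 - 1*6015 = -121 - 6015 = -6136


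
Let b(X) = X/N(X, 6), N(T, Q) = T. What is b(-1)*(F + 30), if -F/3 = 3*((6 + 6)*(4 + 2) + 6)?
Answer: -672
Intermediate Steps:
b(X) = 1 (b(X) = X/X = 1)
F = -702 (F = -9*((6 + 6)*(4 + 2) + 6) = -9*(12*6 + 6) = -9*(72 + 6) = -9*78 = -3*234 = -702)
b(-1)*(F + 30) = 1*(-702 + 30) = 1*(-672) = -672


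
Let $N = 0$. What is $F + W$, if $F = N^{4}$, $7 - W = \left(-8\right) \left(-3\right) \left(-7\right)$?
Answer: $175$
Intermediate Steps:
$W = 175$ ($W = 7 - \left(-8\right) \left(-3\right) \left(-7\right) = 7 - 24 \left(-7\right) = 7 - -168 = 7 + 168 = 175$)
$F = 0$ ($F = 0^{4} = 0$)
$F + W = 0 + 175 = 175$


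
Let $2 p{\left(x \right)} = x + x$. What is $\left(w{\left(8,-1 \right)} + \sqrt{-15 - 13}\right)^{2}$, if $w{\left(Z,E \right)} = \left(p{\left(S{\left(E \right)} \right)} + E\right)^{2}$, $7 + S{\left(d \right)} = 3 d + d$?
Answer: $20708 + 576 i \sqrt{7} \approx 20708.0 + 1524.0 i$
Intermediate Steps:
$S{\left(d \right)} = -7 + 4 d$ ($S{\left(d \right)} = -7 + \left(3 d + d\right) = -7 + 4 d$)
$p{\left(x \right)} = x$ ($p{\left(x \right)} = \frac{x + x}{2} = \frac{2 x}{2} = x$)
$w{\left(Z,E \right)} = \left(-7 + 5 E\right)^{2}$ ($w{\left(Z,E \right)} = \left(\left(-7 + 4 E\right) + E\right)^{2} = \left(-7 + 5 E\right)^{2}$)
$\left(w{\left(8,-1 \right)} + \sqrt{-15 - 13}\right)^{2} = \left(\left(-7 + 5 \left(-1\right)\right)^{2} + \sqrt{-15 - 13}\right)^{2} = \left(\left(-7 - 5\right)^{2} + \sqrt{-28}\right)^{2} = \left(\left(-12\right)^{2} + 2 i \sqrt{7}\right)^{2} = \left(144 + 2 i \sqrt{7}\right)^{2}$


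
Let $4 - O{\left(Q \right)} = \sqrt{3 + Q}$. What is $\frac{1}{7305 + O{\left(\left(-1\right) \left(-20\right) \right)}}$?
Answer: $\frac{7309}{53421458} + \frac{\sqrt{23}}{53421458} \approx 0.00013691$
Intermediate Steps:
$O{\left(Q \right)} = 4 - \sqrt{3 + Q}$
$\frac{1}{7305 + O{\left(\left(-1\right) \left(-20\right) \right)}} = \frac{1}{7305 + \left(4 - \sqrt{3 - -20}\right)} = \frac{1}{7305 + \left(4 - \sqrt{3 + 20}\right)} = \frac{1}{7305 + \left(4 - \sqrt{23}\right)} = \frac{1}{7309 - \sqrt{23}}$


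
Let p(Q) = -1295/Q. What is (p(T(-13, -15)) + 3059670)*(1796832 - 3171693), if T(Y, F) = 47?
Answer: -197709404480895/47 ≈ -4.2066e+12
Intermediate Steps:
(p(T(-13, -15)) + 3059670)*(1796832 - 3171693) = (-1295/47 + 3059670)*(1796832 - 3171693) = (-1295*1/47 + 3059670)*(-1374861) = (-1295/47 + 3059670)*(-1374861) = (143803195/47)*(-1374861) = -197709404480895/47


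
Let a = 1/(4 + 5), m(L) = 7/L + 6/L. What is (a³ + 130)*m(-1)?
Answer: -1232023/729 ≈ -1690.0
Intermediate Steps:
m(L) = 13/L
a = ⅑ (a = 1/9 = ⅑ ≈ 0.11111)
(a³ + 130)*m(-1) = ((⅑)³ + 130)*(13/(-1)) = (1/729 + 130)*(13*(-1)) = (94771/729)*(-13) = -1232023/729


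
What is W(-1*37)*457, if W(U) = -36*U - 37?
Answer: 591815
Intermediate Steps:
W(U) = -37 - 36*U
W(-1*37)*457 = (-37 - (-36)*37)*457 = (-37 - 36*(-37))*457 = (-37 + 1332)*457 = 1295*457 = 591815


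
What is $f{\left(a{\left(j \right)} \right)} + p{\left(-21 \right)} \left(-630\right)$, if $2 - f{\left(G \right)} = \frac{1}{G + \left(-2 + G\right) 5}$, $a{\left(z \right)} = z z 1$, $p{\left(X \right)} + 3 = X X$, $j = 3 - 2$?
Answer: $- \frac{1103751}{4} \approx -2.7594 \cdot 10^{5}$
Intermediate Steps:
$j = 1$
$p{\left(X \right)} = -3 + X^{2}$ ($p{\left(X \right)} = -3 + X X = -3 + X^{2}$)
$a{\left(z \right)} = z^{2}$ ($a{\left(z \right)} = z^{2} \cdot 1 = z^{2}$)
$f{\left(G \right)} = 2 - \frac{1}{-10 + 6 G}$ ($f{\left(G \right)} = 2 - \frac{1}{G + \left(-2 + G\right) 5} = 2 - \frac{1}{G + \left(-10 + 5 G\right)} = 2 - \frac{1}{-10 + 6 G}$)
$f{\left(a{\left(j \right)} \right)} + p{\left(-21 \right)} \left(-630\right) = \frac{3 \left(-7 + 4 \cdot 1^{2}\right)}{2 \left(-5 + 3 \cdot 1^{2}\right)} + \left(-3 + \left(-21\right)^{2}\right) \left(-630\right) = \frac{3 \left(-7 + 4 \cdot 1\right)}{2 \left(-5 + 3 \cdot 1\right)} + \left(-3 + 441\right) \left(-630\right) = \frac{3 \left(-7 + 4\right)}{2 \left(-5 + 3\right)} + 438 \left(-630\right) = \frac{3}{2} \frac{1}{-2} \left(-3\right) - 275940 = \frac{3}{2} \left(- \frac{1}{2}\right) \left(-3\right) - 275940 = \frac{9}{4} - 275940 = - \frac{1103751}{4}$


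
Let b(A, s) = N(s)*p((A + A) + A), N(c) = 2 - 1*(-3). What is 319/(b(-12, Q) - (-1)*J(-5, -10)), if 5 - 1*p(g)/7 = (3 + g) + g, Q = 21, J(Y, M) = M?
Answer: 319/2580 ≈ 0.12364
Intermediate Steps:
p(g) = 14 - 14*g (p(g) = 35 - 7*((3 + g) + g) = 35 - 7*(3 + 2*g) = 35 + (-21 - 14*g) = 14 - 14*g)
N(c) = 5 (N(c) = 2 + 3 = 5)
b(A, s) = 70 - 210*A (b(A, s) = 5*(14 - 14*((A + A) + A)) = 5*(14 - 14*(2*A + A)) = 5*(14 - 42*A) = 70 - 210*A)
319/(b(-12, Q) - (-1)*J(-5, -10)) = 319/((70 - 210*(-12)) - (-1)*(-10)) = 319/((70 + 2520) - 1*10) = 319/(2590 - 10) = 319/2580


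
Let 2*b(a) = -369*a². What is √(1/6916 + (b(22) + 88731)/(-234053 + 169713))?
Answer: √6927906058255/27810965 ≈ 0.094642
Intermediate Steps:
b(a) = -369*a²/2 (b(a) = (-369*a²)/2 = -369*a²/2)
√(1/6916 + (b(22) + 88731)/(-234053 + 169713)) = √(1/6916 + (-369/2*22² + 88731)/(-234053 + 169713)) = √(1/6916 + (-369/2*484 + 88731)/(-64340)) = √(1/6916 + (-89298 + 88731)*(-1/64340)) = √(1/6916 - 567*(-1/64340)) = √(1/6916 + 567/64340) = √(249107/27810965) = √6927906058255/27810965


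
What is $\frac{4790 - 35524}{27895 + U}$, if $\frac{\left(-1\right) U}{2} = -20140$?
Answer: $- \frac{30734}{68175} \approx -0.45081$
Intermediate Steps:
$U = 40280$ ($U = \left(-2\right) \left(-20140\right) = 40280$)
$\frac{4790 - 35524}{27895 + U} = \frac{4790 - 35524}{27895 + 40280} = - \frac{30734}{68175}$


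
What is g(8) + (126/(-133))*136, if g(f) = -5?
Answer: -2543/19 ≈ -133.84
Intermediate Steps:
g(8) + (126/(-133))*136 = -5 + (126/(-133))*136 = -5 + (126*(-1/133))*136 = -5 - 18/19*136 = -5 - 2448/19 = -2543/19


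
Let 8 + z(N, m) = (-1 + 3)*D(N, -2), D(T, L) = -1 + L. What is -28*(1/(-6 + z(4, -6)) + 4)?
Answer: -553/5 ≈ -110.60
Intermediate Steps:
z(N, m) = -14 (z(N, m) = -8 + (-1 + 3)*(-1 - 2) = -8 + 2*(-3) = -8 - 6 = -14)
-28*(1/(-6 + z(4, -6)) + 4) = -28*(1/(-6 - 14) + 4) = -28*(1/(-20) + 4) = -28*(-1/20 + 4) = -28*79/20 = -553/5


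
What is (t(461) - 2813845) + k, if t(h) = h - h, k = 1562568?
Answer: -1251277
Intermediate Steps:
t(h) = 0
(t(461) - 2813845) + k = (0 - 2813845) + 1562568 = -2813845 + 1562568 = -1251277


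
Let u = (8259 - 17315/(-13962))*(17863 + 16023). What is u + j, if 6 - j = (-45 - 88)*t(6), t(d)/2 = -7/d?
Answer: 1954025136488/6981 ≈ 2.7991e+8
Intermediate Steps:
t(d) = -14/d (t(d) = 2*(-7/d) = -14/d)
u = 1954027261039/6981 (u = (8259 - 17315*(-1/13962))*33886 = (8259 + 17315/13962)*33886 = (115329473/13962)*33886 = 1954027261039/6981 ≈ 2.7991e+8)
j = -913/3 (j = 6 - (-45 - 88)*(-14/6) = 6 - (-133)*(-14*⅙) = 6 - (-133)*(-7)/3 = 6 - 1*931/3 = 6 - 931/3 = -913/3 ≈ -304.33)
u + j = 1954027261039/6981 - 913/3 = 1954025136488/6981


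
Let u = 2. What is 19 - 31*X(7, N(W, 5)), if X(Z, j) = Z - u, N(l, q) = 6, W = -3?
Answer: -136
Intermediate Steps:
X(Z, j) = -2 + Z (X(Z, j) = Z - 1*2 = Z - 2 = -2 + Z)
19 - 31*X(7, N(W, 5)) = 19 - 31*(-2 + 7) = 19 - 31*5 = 19 - 155 = -136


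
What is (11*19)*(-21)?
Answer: -4389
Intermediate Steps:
(11*19)*(-21) = 209*(-21) = -4389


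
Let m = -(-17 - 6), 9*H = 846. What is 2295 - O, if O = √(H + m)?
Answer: 2295 - 3*√13 ≈ 2284.2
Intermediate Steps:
H = 94 (H = (⅑)*846 = 94)
m = 23 (m = -1*(-23) = 23)
O = 3*√13 (O = √(94 + 23) = √117 = 3*√13 ≈ 10.817)
2295 - O = 2295 - 3*√13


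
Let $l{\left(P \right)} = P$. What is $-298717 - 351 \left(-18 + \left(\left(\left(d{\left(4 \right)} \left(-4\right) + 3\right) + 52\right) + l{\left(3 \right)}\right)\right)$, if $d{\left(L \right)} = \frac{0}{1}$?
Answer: $-312757$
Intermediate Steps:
$d{\left(L \right)} = 0$ ($d{\left(L \right)} = 0 \cdot 1 = 0$)
$-298717 - 351 \left(-18 + \left(\left(\left(d{\left(4 \right)} \left(-4\right) + 3\right) + 52\right) + l{\left(3 \right)}\right)\right) = -298717 - 351 \left(-18 + \left(\left(\left(0 \left(-4\right) + 3\right) + 52\right) + 3\right)\right) = -298717 - 351 \left(-18 + \left(\left(\left(0 + 3\right) + 52\right) + 3\right)\right) = -298717 - 351 \left(-18 + \left(\left(3 + 52\right) + 3\right)\right) = -298717 - 351 \left(-18 + \left(55 + 3\right)\right) = -298717 - 351 \left(-18 + 58\right) = -298717 - 351 \cdot 40 = -298717 - 14040 = -312757$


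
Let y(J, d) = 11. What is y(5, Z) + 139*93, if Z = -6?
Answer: 12938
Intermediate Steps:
y(5, Z) + 139*93 = 11 + 139*93 = 11 + 12927 = 12938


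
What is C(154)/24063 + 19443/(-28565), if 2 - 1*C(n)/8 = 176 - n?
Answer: -472427309/687359595 ≈ -0.68731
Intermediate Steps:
C(n) = -1392 + 8*n (C(n) = 16 - 8*(176 - n) = 16 + (-1408 + 8*n) = -1392 + 8*n)
C(154)/24063 + 19443/(-28565) = (-1392 + 8*154)/24063 + 19443/(-28565) = (-1392 + 1232)*(1/24063) + 19443*(-1/28565) = -160*1/24063 - 19443/28565 = -160/24063 - 19443/28565 = -472427309/687359595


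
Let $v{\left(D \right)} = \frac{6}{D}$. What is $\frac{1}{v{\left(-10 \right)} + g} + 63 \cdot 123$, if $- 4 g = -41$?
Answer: $\frac{1495577}{193} \approx 7749.1$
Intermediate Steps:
$g = \frac{41}{4}$ ($g = \left(- \frac{1}{4}\right) \left(-41\right) = \frac{41}{4} \approx 10.25$)
$\frac{1}{v{\left(-10 \right)} + g} + 63 \cdot 123 = \frac{1}{\frac{6}{-10} + \frac{41}{4}} + 63 \cdot 123 = \frac{1}{6 \left(- \frac{1}{10}\right) + \frac{41}{4}} + 7749 = \frac{1}{- \frac{3}{5} + \frac{41}{4}} + 7749 = \frac{1}{\frac{193}{20}} + 7749 = \frac{20}{193} + 7749 = \frac{1495577}{193}$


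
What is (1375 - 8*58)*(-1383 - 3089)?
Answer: -4073992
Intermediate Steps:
(1375 - 8*58)*(-1383 - 3089) = (1375 - 464)*(-4472) = 911*(-4472) = -4073992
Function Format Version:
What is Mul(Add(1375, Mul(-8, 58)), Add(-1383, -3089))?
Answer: -4073992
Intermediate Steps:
Mul(Add(1375, Mul(-8, 58)), Add(-1383, -3089)) = Mul(Add(1375, -464), -4472) = Mul(911, -4472) = -4073992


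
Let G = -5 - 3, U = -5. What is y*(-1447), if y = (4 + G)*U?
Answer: -28940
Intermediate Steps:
G = -8
y = 20 (y = (4 - 8)*(-5) = -4*(-5) = 20)
y*(-1447) = 20*(-1447) = -28940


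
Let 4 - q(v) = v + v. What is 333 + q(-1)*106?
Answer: 969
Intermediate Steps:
q(v) = 4 - 2*v (q(v) = 4 - (v + v) = 4 - 2*v)
333 + q(-1)*106 = 333 + (4 - 2*(-1))*106 = 333 + (4 + 2)*106 = 333 + 6*106 = 333 + 636 = 969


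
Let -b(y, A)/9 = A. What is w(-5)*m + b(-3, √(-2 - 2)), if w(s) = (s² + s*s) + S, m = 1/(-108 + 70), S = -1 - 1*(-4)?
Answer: -53/38 - 18*I ≈ -1.3947 - 18.0*I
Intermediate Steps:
S = 3 (S = -1 + 4 = 3)
m = -1/38 (m = 1/(-38) = -1/38 ≈ -0.026316)
b(y, A) = -9*A
w(s) = 3 + 2*s² (w(s) = (s² + s*s) + 3 = (s² + s²) + 3 = 2*s² + 3 = 3 + 2*s²)
w(-5)*m + b(-3, √(-2 - 2)) = (3 + 2*(-5)²)*(-1/38) - 9*√(-2 - 2) = (3 + 2*25)*(-1/38) - 18*I = (3 + 50)*(-1/38) - 18*I = 53*(-1/38) - 18*I = -53/38 - 18*I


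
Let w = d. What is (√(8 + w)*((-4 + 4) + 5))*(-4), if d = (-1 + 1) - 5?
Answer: -20*√3 ≈ -34.641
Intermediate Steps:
d = -5 (d = 0 - 5 = -5)
w = -5
(√(8 + w)*((-4 + 4) + 5))*(-4) = (√(8 - 5)*((-4 + 4) + 5))*(-4) = (√3*(0 + 5))*(-4) = (√3*5)*(-4) = (5*√3)*(-4) = -20*√3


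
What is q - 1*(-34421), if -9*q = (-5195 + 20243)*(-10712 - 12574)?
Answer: 38968613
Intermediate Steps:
q = 38934192 (q = -(-5195 + 20243)*(-10712 - 12574)/9 = -1672*(-23286) = -⅑*(-350407728) = 38934192)
q - 1*(-34421) = 38934192 - 1*(-34421) = 38934192 + 34421 = 38968613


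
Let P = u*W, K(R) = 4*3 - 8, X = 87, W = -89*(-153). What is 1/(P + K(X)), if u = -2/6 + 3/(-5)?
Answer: -5/63526 ≈ -7.8708e-5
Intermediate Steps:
u = -14/15 (u = -2*⅙ + 3*(-⅕) = -⅓ - ⅗ = -14/15 ≈ -0.93333)
W = 13617
K(R) = 4 (K(R) = 12 - 8 = 4)
P = -63546/5 (P = -14/15*13617 = -63546/5 ≈ -12709.)
1/(P + K(X)) = 1/(-63546/5 + 4) = 1/(-63526/5) = -5/63526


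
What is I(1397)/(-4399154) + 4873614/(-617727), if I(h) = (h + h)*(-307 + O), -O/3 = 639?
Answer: -2933551982874/452912700493 ≈ -6.4771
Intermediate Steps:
O = -1917 (O = -3*639 = -1917)
I(h) = -4448*h (I(h) = (h + h)*(-307 - 1917) = (2*h)*(-2224) = -4448*h)
I(1397)/(-4399154) + 4873614/(-617727) = -4448*1397/(-4399154) + 4873614/(-617727) = -6213856*(-1/4399154) + 4873614*(-1/617727) = 3106928/2199577 - 1624538/205909 = -2933551982874/452912700493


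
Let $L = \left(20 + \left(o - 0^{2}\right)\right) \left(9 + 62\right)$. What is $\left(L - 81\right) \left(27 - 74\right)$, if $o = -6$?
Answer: $-42911$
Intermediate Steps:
$L = 994$ ($L = \left(20 - 6\right) \left(9 + 62\right) = \left(20 - 6\right) 71 = 14 \cdot 71 = 994$)
$\left(L - 81\right) \left(27 - 74\right) = \left(994 - 81\right) \left(27 - 74\right) = 913 \left(-47\right) = -42911$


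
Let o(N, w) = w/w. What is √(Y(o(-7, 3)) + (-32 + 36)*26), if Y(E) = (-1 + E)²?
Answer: 2*√26 ≈ 10.198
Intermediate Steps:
o(N, w) = 1
√(Y(o(-7, 3)) + (-32 + 36)*26) = √((-1 + 1)² + (-32 + 36)*26) = √(0² + 4*26) = √(0 + 104) = √104 = 2*√26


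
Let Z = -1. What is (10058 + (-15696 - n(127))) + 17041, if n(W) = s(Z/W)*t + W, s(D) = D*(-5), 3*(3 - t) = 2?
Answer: 4296121/381 ≈ 11276.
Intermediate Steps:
t = 7/3 (t = 3 - ⅓*2 = 3 - ⅔ = 7/3 ≈ 2.3333)
s(D) = -5*D
n(W) = W + 35/(3*W) (n(W) = -(-5)/W*(7/3) + W = (5/W)*(7/3) + W = 35/(3*W) + W = W + 35/(3*W))
(10058 + (-15696 - n(127))) + 17041 = (10058 + (-15696 - (127 + (35/3)/127))) + 17041 = (10058 + (-15696 - (127 + (35/3)*(1/127)))) + 17041 = (10058 + (-15696 - (127 + 35/381))) + 17041 = (10058 + (-15696 - 1*48422/381)) + 17041 = (10058 + (-15696 - 48422/381)) + 17041 = (10058 - 6028598/381) + 17041 = -2196500/381 + 17041 = 4296121/381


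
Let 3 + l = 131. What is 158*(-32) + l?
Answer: -4928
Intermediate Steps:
l = 128 (l = -3 + 131 = 128)
158*(-32) + l = 158*(-32) + 128 = -5056 + 128 = -4928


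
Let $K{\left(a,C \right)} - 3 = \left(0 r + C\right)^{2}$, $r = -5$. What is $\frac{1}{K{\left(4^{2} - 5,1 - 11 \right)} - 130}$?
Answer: $- \frac{1}{27} \approx -0.037037$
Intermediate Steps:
$K{\left(a,C \right)} = 3 + C^{2}$ ($K{\left(a,C \right)} = 3 + \left(0 \left(-5\right) + C\right)^{2} = 3 + \left(0 + C\right)^{2} = 3 + C^{2}$)
$\frac{1}{K{\left(4^{2} - 5,1 - 11 \right)} - 130} = \frac{1}{\left(3 + \left(1 - 11\right)^{2}\right) - 130} = \frac{1}{\left(3 + \left(-10\right)^{2}\right) - 130} = \frac{1}{\left(3 + 100\right) - 130} = \frac{1}{103 - 130} = \frac{1}{-27} = - \frac{1}{27}$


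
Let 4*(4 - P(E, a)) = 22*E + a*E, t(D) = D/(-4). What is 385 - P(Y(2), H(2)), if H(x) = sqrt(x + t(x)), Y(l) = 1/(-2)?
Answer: 1513/4 - sqrt(6)/16 ≈ 378.10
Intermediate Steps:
t(D) = -D/4 (t(D) = D*(-1/4) = -D/4)
Y(l) = -1/2
H(x) = sqrt(3)*sqrt(x)/2 (H(x) = sqrt(x - x/4) = sqrt(3*x/4) = sqrt(3)*sqrt(x)/2)
P(E, a) = 4 - 11*E/2 - E*a/4 (P(E, a) = 4 - (22*E + a*E)/4 = 4 - (22*E + E*a)/4 = 4 + (-11*E/2 - E*a/4) = 4 - 11*E/2 - E*a/4)
385 - P(Y(2), H(2)) = 385 - (4 - 11/2*(-1/2) - 1/4*(-1/2)*sqrt(3)*sqrt(2)/2) = 385 - (4 + 11/4 - 1/4*(-1/2)*sqrt(6)/2) = 385 - (4 + 11/4 + sqrt(6)/16) = 385 - (27/4 + sqrt(6)/16) = 385 + (-27/4 - sqrt(6)/16) = 1513/4 - sqrt(6)/16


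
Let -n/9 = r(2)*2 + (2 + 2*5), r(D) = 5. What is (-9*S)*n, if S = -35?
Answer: -62370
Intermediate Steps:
n = -198 (n = -9*(5*2 + (2 + 2*5)) = -9*(10 + (2 + 10)) = -9*(10 + 12) = -9*22 = -198)
(-9*S)*n = -9*(-35)*(-198) = 315*(-198) = -62370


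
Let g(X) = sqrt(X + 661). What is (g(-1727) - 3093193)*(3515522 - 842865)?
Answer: -8267043923801 + 2672657*I*sqrt(1066) ≈ -8.267e+12 + 8.7261e+7*I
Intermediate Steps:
g(X) = sqrt(661 + X)
(g(-1727) - 3093193)*(3515522 - 842865) = (sqrt(661 - 1727) - 3093193)*(3515522 - 842865) = (sqrt(-1066) - 3093193)*2672657 = (I*sqrt(1066) - 3093193)*2672657 = (-3093193 + I*sqrt(1066))*2672657 = -8267043923801 + 2672657*I*sqrt(1066)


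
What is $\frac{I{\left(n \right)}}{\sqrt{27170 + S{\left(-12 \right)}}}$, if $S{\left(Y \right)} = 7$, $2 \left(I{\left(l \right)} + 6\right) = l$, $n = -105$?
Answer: $- \frac{39 \sqrt{27177}}{18118} \approx -0.35486$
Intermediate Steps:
$I{\left(l \right)} = -6 + \frac{l}{2}$
$\frac{I{\left(n \right)}}{\sqrt{27170 + S{\left(-12 \right)}}} = \frac{-6 + \frac{1}{2} \left(-105\right)}{\sqrt{27170 + 7}} = \frac{-6 - \frac{105}{2}}{\sqrt{27177}} = - \frac{117 \frac{\sqrt{27177}}{27177}}{2} = - \frac{39 \sqrt{27177}}{18118}$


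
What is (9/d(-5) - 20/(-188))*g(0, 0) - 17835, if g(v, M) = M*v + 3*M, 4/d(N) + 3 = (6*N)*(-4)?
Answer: -17835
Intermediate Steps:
d(N) = 4/(-3 - 24*N) (d(N) = 4/(-3 + (6*N)*(-4)) = 4/(-3 - 24*N))
g(v, M) = 3*M + M*v
(9/d(-5) - 20/(-188))*g(0, 0) - 17835 = (9/((-4/(3 + 24*(-5)))) - 20/(-188))*(0*(3 + 0)) - 17835 = (9/((-4/(3 - 120))) - 20*(-1/188))*(0*3) - 17835 = (9/((-4/(-117))) + 5/47)*0 - 17835 = (9/((-4*(-1/117))) + 5/47)*0 - 17835 = (9/(4/117) + 5/47)*0 - 17835 = (9*(117/4) + 5/47)*0 - 17835 = (1053/4 + 5/47)*0 - 17835 = (49511/188)*0 - 17835 = 0 - 17835 = -17835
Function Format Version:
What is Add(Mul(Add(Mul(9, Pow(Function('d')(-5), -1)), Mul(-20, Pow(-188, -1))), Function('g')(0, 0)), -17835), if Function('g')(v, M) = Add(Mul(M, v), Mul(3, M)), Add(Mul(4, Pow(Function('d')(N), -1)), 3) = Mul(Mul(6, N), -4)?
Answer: -17835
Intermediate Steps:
Function('d')(N) = Mul(4, Pow(Add(-3, Mul(-24, N)), -1)) (Function('d')(N) = Mul(4, Pow(Add(-3, Mul(Mul(6, N), -4)), -1)) = Mul(4, Pow(Add(-3, Mul(-24, N)), -1)))
Function('g')(v, M) = Add(Mul(3, M), Mul(M, v))
Add(Mul(Add(Mul(9, Pow(Function('d')(-5), -1)), Mul(-20, Pow(-188, -1))), Function('g')(0, 0)), -17835) = Add(Mul(Add(Mul(9, Pow(Mul(-4, Pow(Add(3, Mul(24, -5)), -1)), -1)), Mul(-20, Pow(-188, -1))), Mul(0, Add(3, 0))), -17835) = Add(Mul(Add(Mul(9, Pow(Mul(-4, Pow(Add(3, -120), -1)), -1)), Mul(-20, Rational(-1, 188))), Mul(0, 3)), -17835) = Add(Mul(Add(Mul(9, Pow(Mul(-4, Pow(-117, -1)), -1)), Rational(5, 47)), 0), -17835) = Add(Mul(Add(Mul(9, Pow(Mul(-4, Rational(-1, 117)), -1)), Rational(5, 47)), 0), -17835) = Add(Mul(Add(Mul(9, Pow(Rational(4, 117), -1)), Rational(5, 47)), 0), -17835) = Add(Mul(Add(Mul(9, Rational(117, 4)), Rational(5, 47)), 0), -17835) = Add(Mul(Add(Rational(1053, 4), Rational(5, 47)), 0), -17835) = Add(Mul(Rational(49511, 188), 0), -17835) = Add(0, -17835) = -17835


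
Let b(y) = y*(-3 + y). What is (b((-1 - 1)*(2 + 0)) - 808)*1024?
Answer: -798720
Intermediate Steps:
(b((-1 - 1)*(2 + 0)) - 808)*1024 = (((-1 - 1)*(2 + 0))*(-3 + (-1 - 1)*(2 + 0)) - 808)*1024 = ((-2*2)*(-3 - 2*2) - 808)*1024 = (-4*(-3 - 4) - 808)*1024 = (-4*(-7) - 808)*1024 = (28 - 808)*1024 = -780*1024 = -798720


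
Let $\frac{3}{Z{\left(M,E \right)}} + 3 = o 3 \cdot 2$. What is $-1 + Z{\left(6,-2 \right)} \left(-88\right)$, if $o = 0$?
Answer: $87$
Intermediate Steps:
$Z{\left(M,E \right)} = -1$ ($Z{\left(M,E \right)} = \frac{3}{-3 + 0 \cdot 3 \cdot 2} = \frac{3}{-3 + 0 \cdot 2} = \frac{3}{-3 + 0} = \frac{3}{-3} = 3 \left(- \frac{1}{3}\right) = -1$)
$-1 + Z{\left(6,-2 \right)} \left(-88\right) = -1 - -88 = -1 + 88 = 87$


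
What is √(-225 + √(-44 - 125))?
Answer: √(-225 + 13*I) ≈ 0.43315 + 15.006*I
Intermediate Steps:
√(-225 + √(-44 - 125)) = √(-225 + √(-169)) = √(-225 + 13*I)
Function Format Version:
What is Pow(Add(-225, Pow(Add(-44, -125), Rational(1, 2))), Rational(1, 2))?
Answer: Pow(Add(-225, Mul(13, I)), Rational(1, 2)) ≈ Add(0.43315, Mul(15.006, I))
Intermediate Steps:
Pow(Add(-225, Pow(Add(-44, -125), Rational(1, 2))), Rational(1, 2)) = Pow(Add(-225, Pow(-169, Rational(1, 2))), Rational(1, 2)) = Pow(Add(-225, Mul(13, I)), Rational(1, 2))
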